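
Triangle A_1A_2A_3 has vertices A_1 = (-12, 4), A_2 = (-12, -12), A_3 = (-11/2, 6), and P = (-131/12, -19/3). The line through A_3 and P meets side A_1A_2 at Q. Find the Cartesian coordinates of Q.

Barycentric coordinates of P with respect to A_1A_2A_3: (1/6, 2/3, 1/6).
On side A_1A_2 the A_3-coordinate is zero; dropping P's A_3-weight 1/6 and renormalizing the remaining 1/6 : 2/3 gives weights 1/5, 4/5 on A_1, A_2.
Q = (1/5)·(-12, 4) + (4/5)·(-12, -12) = (-12, -44/5).

(-12, -44/5)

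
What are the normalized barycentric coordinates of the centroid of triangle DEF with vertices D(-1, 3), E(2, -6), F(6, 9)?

The centroid is the average of the vertices, so each weight is 1/3.

(1/3, 1/3, 1/3)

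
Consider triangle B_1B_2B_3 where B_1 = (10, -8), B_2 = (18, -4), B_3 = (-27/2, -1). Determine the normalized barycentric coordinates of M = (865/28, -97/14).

(5/14, 8/7, -1/2)

Signed area of the reference triangle: [B_1B_2B_3] = ½·(10·(-4−(-1)) + 18·(-1−(-8)) + (-27/2)·(-8−(-4))) = ½·(-30 + 126 + 54) = 75.
[MB_2B_3] = ½·((865/28)·(-4−(-1)) + 18·(-1−(-97/14)) + (-27/2)·(-97/14−(-4))) = ½·(-2595/28 + 747/7 + 1107/28) = 375/14, so the B_1-coordinate is (375/14)/75 = 5/14.
[B_1MB_3] = ½·(10·(-97/14−(-1)) + (865/28)·(-1−(-8)) + (-27/2)·(-8−(-97/14))) = ½·(-415/7 + 865/4 + 405/28) = 600/7, so the B_2-coordinate is 8/7.
[B_1B_2M] = ½·(10·(-4−(-97/14)) + 18·(-97/14−(-8)) + (865/28)·(-8−(-4))) = ½·(205/7 + 135/7 − 865/7) = -75/2, so the B_3-coordinate is -1/2.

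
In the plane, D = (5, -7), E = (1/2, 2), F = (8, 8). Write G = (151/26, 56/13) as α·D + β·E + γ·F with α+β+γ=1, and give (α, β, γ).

Signed area of the reference triangle: [DEF] = ½·(5·(2−8) + (1/2)·(8−(-7)) + 8·(-7−2)) = ½·(-30 + 15/2 − 72) = -189/4.
[GEF] = ½·((151/26)·(2−8) + (1/2)·(8−(56/13)) + 8·(56/13−2)) = ½·(-453/13 + 24/13 + 240/13) = -189/26, so the D-coordinate is (-189/26)/(-189/4) = 2/13.
[DGF] = ½·(5·(56/13−8) + (151/26)·(8−(-7)) + 8·(-7−(56/13))) = ½·(-240/13 + 2265/26 − 1176/13) = -567/52, so the E-coordinate is 3/13.
[DEG] = ½·(5·(2−(56/13)) + (1/2)·(56/13−(-7)) + (151/26)·(-7−2)) = ½·(-150/13 + 147/26 − 1359/26) = -378/13, so the F-coordinate is 8/13.

(2/13, 3/13, 8/13)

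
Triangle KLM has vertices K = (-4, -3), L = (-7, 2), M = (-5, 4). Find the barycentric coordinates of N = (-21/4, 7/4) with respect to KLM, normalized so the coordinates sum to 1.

(1/4, 1/4, 1/2)

Signed area of the reference triangle: [KLM] = ½·((-4)·(2−4) + (-7)·(4−(-3)) + (-5)·(-3−2)) = ½·(8 − 49 + 25) = -8.
[NLM] = ½·((-21/4)·(2−4) + (-7)·(4−(7/4)) + (-5)·(7/4−2)) = ½·(21/2 − 63/4 + 5/4) = -2, so the K-coordinate is (-2)/(-8) = 1/4.
[KNM] = ½·((-4)·(7/4−4) + (-21/4)·(4−(-3)) + (-5)·(-3−(7/4))) = ½·(9 − 147/4 + 95/4) = -2, so the L-coordinate is 1/4.
[KLN] = ½·((-4)·(2−(7/4)) + (-7)·(7/4−(-3)) + (-21/4)·(-3−2)) = ½·(-1 − 133/4 + 105/4) = -4, so the M-coordinate is 1/2.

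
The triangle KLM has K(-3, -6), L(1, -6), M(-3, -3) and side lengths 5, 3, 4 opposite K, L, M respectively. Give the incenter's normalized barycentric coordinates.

The incenter has barycentric coordinates proportional to the opposite side lengths: (5 : 3 : 4).
Normalizing by 5+3+4 = 12 gives (5/12, 1/4, 1/3).

(5/12, 1/4, 1/3)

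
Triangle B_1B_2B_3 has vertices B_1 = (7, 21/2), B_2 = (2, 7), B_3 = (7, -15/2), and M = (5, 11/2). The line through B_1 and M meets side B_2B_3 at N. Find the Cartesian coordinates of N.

Barycentric coordinates of M with respect to B_1B_2B_3: (2/5, 2/5, 1/5).
On side B_2B_3 the B_1-coordinate is zero; dropping M's B_1-weight 2/5 and renormalizing the remaining 2/5 : 1/5 gives weights 2/3, 1/3 on B_2, B_3.
N = (2/3)·(2, 7) + (1/3)·(7, -15/2) = (11/3, 13/6).

(11/3, 13/6)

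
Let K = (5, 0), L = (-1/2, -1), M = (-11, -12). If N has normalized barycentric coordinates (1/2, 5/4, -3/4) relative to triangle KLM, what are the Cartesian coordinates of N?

(81/8, 31/4)

N = (1/2)·K + (5/4)·L + (-3/4)·M.
x-coordinate: (1/2)·5 + (5/4)·(-1/2) + (-3/4)·(-11) = 81/8.
y-coordinate: (1/2)·0 + (5/4)·(-1) + (-3/4)·(-12) = 31/4.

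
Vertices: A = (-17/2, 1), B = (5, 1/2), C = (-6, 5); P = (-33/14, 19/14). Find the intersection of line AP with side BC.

(9/4, 13/8)

Barycentric coordinates of P with respect to ABC: (3/7, 3/7, 1/7).
On side BC the A-coordinate is zero; dropping P's A-weight 3/7 and renormalizing the remaining 3/7 : 1/7 gives weights 3/4, 1/4 on B, C.
Q = (3/4)·(5, 1/2) + (1/4)·(-6, 5) = (9/4, 13/8).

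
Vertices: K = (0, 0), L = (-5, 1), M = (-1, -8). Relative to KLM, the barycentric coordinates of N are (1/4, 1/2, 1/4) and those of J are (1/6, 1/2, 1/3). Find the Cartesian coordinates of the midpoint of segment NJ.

Barycentric coordinates of the midpoint are the average: (5/24, 1/2, 7/24).
Converting: (5/24)·K + (1/2)·L + (7/24)·M = (-67/24, -11/6).

(-67/24, -11/6)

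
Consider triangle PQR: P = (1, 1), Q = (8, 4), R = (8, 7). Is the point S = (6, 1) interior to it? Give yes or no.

no

Barycentric coordinates of S: (2/7, 10/7, -5/7).
The three coordinates are positive, positive, negative; a point is interior exactly when all three are positive.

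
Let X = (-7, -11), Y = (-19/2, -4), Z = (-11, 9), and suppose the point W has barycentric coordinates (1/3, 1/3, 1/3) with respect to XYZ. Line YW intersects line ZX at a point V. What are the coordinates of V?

Line YW meets ZX where the Y-coordinate vanishes; zeroing W's Y-weight and renormalizing leaves Z, X-weights 1/3 : 1/3 → (1/2, 1/2).
So V = (1/2)·Z + (1/2)·X = (-9, -1).

(-9, -1)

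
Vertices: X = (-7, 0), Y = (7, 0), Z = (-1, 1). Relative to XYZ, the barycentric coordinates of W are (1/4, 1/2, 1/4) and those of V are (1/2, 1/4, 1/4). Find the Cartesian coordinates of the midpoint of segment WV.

(-1/4, 1/4)

Barycentric coordinates of the midpoint are the average: (3/8, 3/8, 1/4).
Converting: (3/8)·X + (3/8)·Y + (1/4)·Z = (-1/4, 1/4).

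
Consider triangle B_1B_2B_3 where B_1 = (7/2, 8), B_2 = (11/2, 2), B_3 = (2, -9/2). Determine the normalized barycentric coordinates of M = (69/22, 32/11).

Signed area of the reference triangle: [B_1B_2B_3] = ½·((7/2)·(2−(-9/2)) + (11/2)·(-9/2−8) + 2·(8−2)) = ½·(91/4 − 275/4 + 12) = -17.
[MB_2B_3] = ½·((69/22)·(2−(-9/2)) + (11/2)·(-9/2−(32/11)) + 2·(32/11−2)) = ½·(897/44 − 163/4 + 20/11) = -102/11, so the B_1-coordinate is (-102/11)/(-17) = 6/11.
[B_1MB_3] = ½·((7/2)·(32/11−(-9/2)) + (69/22)·(-9/2−8) + 2·(8−(32/11))) = ½·(1141/44 − 1725/44 + 112/11) = -17/11, so the B_2-coordinate is 1/11.
[B_1B_2M] = ½·((7/2)·(2−(32/11)) + (11/2)·(32/11−8) + (69/22)·(8−2)) = ½·(-35/11 − 28 + 207/11) = -68/11, so the B_3-coordinate is 4/11.
Check: 6/11 + 1/11 + 4/11 = 1.

(6/11, 1/11, 4/11)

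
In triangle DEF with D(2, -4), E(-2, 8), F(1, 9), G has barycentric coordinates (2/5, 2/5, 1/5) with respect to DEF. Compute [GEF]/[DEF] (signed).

2/5

The signed ratio [GEF]/[DEF] equals the barycentric coordinate of G at vertex D, which is 2/5.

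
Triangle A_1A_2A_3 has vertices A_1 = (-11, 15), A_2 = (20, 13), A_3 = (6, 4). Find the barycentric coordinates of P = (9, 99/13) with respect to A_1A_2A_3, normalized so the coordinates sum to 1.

Signed area of the reference triangle: [A_1A_2A_3] = ½·((-11)·(13−4) + 20·(4−15) + 6·(15−13)) = ½·(-99 − 220 + 12) = -307/2.
[PA_2A_3] = ½·(9·(13−4) + 20·(4−(99/13)) + 6·(99/13−13)) = ½·(81 − 940/13 − 420/13) = -307/26, so the A_1-coordinate is (-307/26)/(-307/2) = 1/13.
[A_1PA_3] = ½·((-11)·(99/13−4) + 9·(4−15) + 6·(15−(99/13))) = ½·(-517/13 − 99 + 576/13) = -614/13, so the A_2-coordinate is 4/13.
[A_1A_2P] = ½·((-11)·(13−(99/13)) + 20·(99/13−15) + 9·(15−13)) = ½·(-770/13 − 1920/13 + 18) = -1228/13, so the A_3-coordinate is 8/13.
Check: 1/13 + 4/13 + 8/13 = 1.

(1/13, 4/13, 8/13)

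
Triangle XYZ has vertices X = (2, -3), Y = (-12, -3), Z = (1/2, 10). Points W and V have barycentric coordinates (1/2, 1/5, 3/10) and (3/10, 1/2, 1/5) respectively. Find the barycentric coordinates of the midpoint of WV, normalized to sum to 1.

(2/5, 7/20, 1/4)

Since both coordinate triples sum to 1, the midpoint's barycentrics are the componentwise average.
(1/2+3/10)/2 = 2/5; similarly 7/20 and 1/4.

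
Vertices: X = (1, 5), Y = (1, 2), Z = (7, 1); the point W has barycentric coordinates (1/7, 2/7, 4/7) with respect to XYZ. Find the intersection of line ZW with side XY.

(1, 3)

Line ZW meets XY where the Z-coordinate vanishes; zeroing W's Z-weight and renormalizing leaves X, Y-weights 1/7 : 2/7 → (1/3, 2/3).
So V = (1/3)·X + (2/3)·Y = (1, 3).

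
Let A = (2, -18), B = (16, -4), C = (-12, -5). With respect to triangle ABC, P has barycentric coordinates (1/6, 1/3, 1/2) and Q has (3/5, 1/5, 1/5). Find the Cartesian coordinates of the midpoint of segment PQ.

Barycentric coordinates of the midpoint are the average: (23/60, 4/15, 7/20).
Converting: (23/60)·A + (4/15)·B + (7/20)·C = (5/6, -583/60).

(5/6, -583/60)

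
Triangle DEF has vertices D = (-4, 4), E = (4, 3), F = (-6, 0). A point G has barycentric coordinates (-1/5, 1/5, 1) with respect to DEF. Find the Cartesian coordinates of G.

G = (-1/5)·D + (1/5)·E + 1·F.
x-coordinate: (-1/5)·(-4) + (1/5)·4 + 1·(-6) = -22/5.
y-coordinate: (-1/5)·4 + (1/5)·3 + 1·0 = -1/5.

(-22/5, -1/5)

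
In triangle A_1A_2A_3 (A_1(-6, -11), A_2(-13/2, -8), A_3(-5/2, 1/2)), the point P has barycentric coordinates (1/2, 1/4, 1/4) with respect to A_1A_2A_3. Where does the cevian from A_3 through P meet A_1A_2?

Line A_3P meets A_1A_2 where the A_3-coordinate vanishes; zeroing P's A_3-weight and renormalizing leaves A_1, A_2-weights 1/2 : 1/4 → (2/3, 1/3).
So Q = (2/3)·A_1 + (1/3)·A_2 = (-37/6, -10).

(-37/6, -10)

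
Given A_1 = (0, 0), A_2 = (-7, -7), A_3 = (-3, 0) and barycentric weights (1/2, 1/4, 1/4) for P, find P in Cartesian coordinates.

P = (1/2)·A_1 + (1/4)·A_2 + (1/4)·A_3.
x-coordinate: (1/2)·0 + (1/4)·(-7) + (1/4)·(-3) = -5/2.
y-coordinate: (1/2)·0 + (1/4)·(-7) + (1/4)·0 = -7/4.

(-5/2, -7/4)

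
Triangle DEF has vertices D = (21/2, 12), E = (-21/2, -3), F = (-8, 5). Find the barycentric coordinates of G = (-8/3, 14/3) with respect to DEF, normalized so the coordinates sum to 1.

Signed area of the reference triangle: [DEF] = ½·((21/2)·(-3−5) + (-21/2)·(5−12) + (-8)·(12−(-3))) = ½·(-84 + 147/2 − 120) = -261/4.
[GEF] = ½·((-8/3)·(-3−5) + (-21/2)·(5−(14/3)) + (-8)·(14/3−(-3))) = ½·(64/3 − 7/2 − 184/3) = -87/4, so the D-coordinate is (-87/4)/(-261/4) = 1/3.
[DGF] = ½·((21/2)·(14/3−5) + (-8/3)·(5−12) + (-8)·(12−(14/3))) = ½·(-7/2 + 56/3 − 176/3) = -87/4, so the E-coordinate is 1/3.
[DEG] = ½·((21/2)·(-3−(14/3)) + (-21/2)·(14/3−12) + (-8/3)·(12−(-3))) = ½·(-161/2 + 77 − 40) = -87/4, so the F-coordinate is 1/3.

(1/3, 1/3, 1/3)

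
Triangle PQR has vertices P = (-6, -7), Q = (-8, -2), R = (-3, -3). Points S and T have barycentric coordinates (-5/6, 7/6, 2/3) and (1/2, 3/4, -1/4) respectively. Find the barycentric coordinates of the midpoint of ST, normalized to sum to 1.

Since both coordinate triples sum to 1, the midpoint's barycentrics are the componentwise average.
(-5/6+1/2)/2 = -1/6; similarly 23/24 and 5/24.

(-1/6, 23/24, 5/24)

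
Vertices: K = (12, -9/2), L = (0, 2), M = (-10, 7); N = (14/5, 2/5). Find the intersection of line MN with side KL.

Barycentric coordinates of N with respect to KLM: (2/5, 2/5, 1/5).
On side KL the M-coordinate is zero; dropping N's M-weight 1/5 and renormalizing the remaining 2/5 : 2/5 gives weights 1/2, 1/2 on K, L.
J = (1/2)·(12, -9/2) + (1/2)·(0, 2) = (6, -5/4).

(6, -5/4)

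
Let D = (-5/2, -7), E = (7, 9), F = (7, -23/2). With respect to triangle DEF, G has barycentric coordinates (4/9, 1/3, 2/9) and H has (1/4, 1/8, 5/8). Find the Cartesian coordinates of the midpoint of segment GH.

Barycentric coordinates of the midpoint are the average: (25/72, 11/48, 61/144).
Converting: (25/72)·D + (11/48)·E + (61/144)·F = (533/144, -503/96).

(533/144, -503/96)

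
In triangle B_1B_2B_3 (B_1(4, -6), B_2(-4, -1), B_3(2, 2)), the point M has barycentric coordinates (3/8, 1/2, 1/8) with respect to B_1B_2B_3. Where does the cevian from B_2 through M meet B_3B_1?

Line B_2M meets B_3B_1 where the B_2-coordinate vanishes; zeroing M's B_2-weight and renormalizing leaves B_3, B_1-weights 1/8 : 3/8 → (1/4, 3/4).
So N = (1/4)·B_3 + (3/4)·B_1 = (7/2, -4).

(7/2, -4)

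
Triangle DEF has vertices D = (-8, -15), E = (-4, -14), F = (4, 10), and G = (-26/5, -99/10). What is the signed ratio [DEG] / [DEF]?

[DEF] = ½·((-8)·(-14−10) + (-4)·(10−(-15)) + 4·(-15−(-14))) = ½·(192 − 100 − 4) = 44.
[DEG] = ½·((-8)·(-14−(-99/10)) + (-4)·(-99/10−(-15)) + (-26/5)·(-15−(-14))) = ½·(164/5 − 102/5 + 26/5) = 44/5, so the ratio is (44/5)/44 = 1/5.

1/5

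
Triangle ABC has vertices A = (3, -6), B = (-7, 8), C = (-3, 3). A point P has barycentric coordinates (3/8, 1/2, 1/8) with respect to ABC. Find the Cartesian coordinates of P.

(-11/4, 17/8)

P = (3/8)·A + (1/2)·B + (1/8)·C.
x-coordinate: (3/8)·3 + (1/2)·(-7) + (1/8)·(-3) = -11/4.
y-coordinate: (3/8)·(-6) + (1/2)·8 + (1/8)·3 = 17/8.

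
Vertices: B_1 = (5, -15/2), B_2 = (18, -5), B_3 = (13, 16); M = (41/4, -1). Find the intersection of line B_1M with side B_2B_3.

Barycentric coordinates of M with respect to B_1B_2B_3: (1/2, 1/4, 1/4).
On side B_2B_3 the B_1-coordinate is zero; dropping M's B_1-weight 1/2 and renormalizing the remaining 1/4 : 1/4 gives weights 1/2, 1/2 on B_2, B_3.
N = (1/2)·(18, -5) + (1/2)·(13, 16) = (31/2, 11/2).

(31/2, 11/2)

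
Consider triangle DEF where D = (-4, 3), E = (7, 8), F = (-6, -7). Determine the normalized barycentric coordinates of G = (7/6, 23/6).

(1/3, 1/2, 1/6)

Signed area of the reference triangle: [DEF] = ½·((-4)·(8−(-7)) + 7·(-7−3) + (-6)·(3−8)) = ½·(-60 − 70 + 30) = -50.
[GEF] = ½·((7/6)·(8−(-7)) + 7·(-7−(23/6)) + (-6)·(23/6−8)) = ½·(35/2 − 455/6 + 25) = -50/3, so the D-coordinate is (-50/3)/(-50) = 1/3.
[DGF] = ½·((-4)·(23/6−(-7)) + (7/6)·(-7−3) + (-6)·(3−(23/6))) = ½·(-130/3 − 35/3 + 5) = -25, so the E-coordinate is 1/2.
[DEG] = ½·((-4)·(8−(23/6)) + 7·(23/6−3) + (7/6)·(3−8)) = ½·(-50/3 + 35/6 − 35/6) = -25/3, so the F-coordinate is 1/6.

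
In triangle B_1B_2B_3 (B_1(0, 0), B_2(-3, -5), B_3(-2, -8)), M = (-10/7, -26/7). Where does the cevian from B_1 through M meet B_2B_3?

Barycentric coordinates of M with respect to B_1B_2B_3: (3/7, 2/7, 2/7).
On side B_2B_3 the B_1-coordinate is zero; dropping M's B_1-weight 3/7 and renormalizing the remaining 2/7 : 2/7 gives weights 1/2, 1/2 on B_2, B_3.
N = (1/2)·(-3, -5) + (1/2)·(-2, -8) = (-5/2, -13/2).

(-5/2, -13/2)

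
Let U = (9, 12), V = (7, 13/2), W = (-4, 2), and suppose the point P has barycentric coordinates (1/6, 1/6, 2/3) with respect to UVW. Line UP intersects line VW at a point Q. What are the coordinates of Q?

(-9/5, 29/10)

Line UP meets VW where the U-coordinate vanishes; zeroing P's U-weight and renormalizing leaves V, W-weights 1/6 : 2/3 → (1/5, 4/5).
So Q = (1/5)·V + (4/5)·W = (-9/5, 29/10).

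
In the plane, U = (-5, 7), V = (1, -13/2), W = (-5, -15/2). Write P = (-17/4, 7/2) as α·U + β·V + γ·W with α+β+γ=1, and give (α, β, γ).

Signed area of the reference triangle: [UVW] = ½·((-5)·(-13/2−(-15/2)) + 1·(-15/2−7) + (-5)·(7−(-13/2))) = ½·(-5 − 29/2 − 135/2) = -87/2.
[PVW] = ½·((-17/4)·(-13/2−(-15/2)) + 1·(-15/2−(7/2)) + (-5)·(7/2−(-13/2))) = ½·(-17/4 − 11 − 50) = -261/8, so the U-coordinate is (-261/8)/(-87/2) = 3/4.
[UPW] = ½·((-5)·(7/2−(-15/2)) + (-17/4)·(-15/2−7) + (-5)·(7−(7/2))) = ½·(-55 + 493/8 − 35/2) = -87/16, so the V-coordinate is 1/8.
[UVP] = ½·((-5)·(-13/2−(7/2)) + 1·(7/2−7) + (-17/4)·(7−(-13/2))) = ½·(50 − 7/2 − 459/8) = -87/16, so the W-coordinate is 1/8.
Check: 3/4 + 1/8 + 1/8 = 1.

(3/4, 1/8, 1/8)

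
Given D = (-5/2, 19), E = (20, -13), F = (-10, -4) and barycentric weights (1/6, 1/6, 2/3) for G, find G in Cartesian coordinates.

G = (1/6)·D + (1/6)·E + (2/3)·F.
x-coordinate: (1/6)·(-5/2) + (1/6)·20 + (2/3)·(-10) = -15/4.
y-coordinate: (1/6)·19 + (1/6)·(-13) + (2/3)·(-4) = -5/3.

(-15/4, -5/3)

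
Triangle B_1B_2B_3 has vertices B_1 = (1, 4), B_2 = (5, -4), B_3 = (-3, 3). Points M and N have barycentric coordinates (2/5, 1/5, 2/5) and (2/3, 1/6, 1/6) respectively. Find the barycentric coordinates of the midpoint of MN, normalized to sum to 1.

(8/15, 11/60, 17/60)

Since both coordinate triples sum to 1, the midpoint's barycentrics are the componentwise average.
(2/5+2/3)/2 = 8/15; similarly 11/60 and 17/60.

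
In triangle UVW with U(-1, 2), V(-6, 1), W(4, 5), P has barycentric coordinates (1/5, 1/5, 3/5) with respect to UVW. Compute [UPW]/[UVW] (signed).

The signed ratio [UPW]/[UVW] equals the barycentric coordinate of P at vertex V, which is 1/5.

1/5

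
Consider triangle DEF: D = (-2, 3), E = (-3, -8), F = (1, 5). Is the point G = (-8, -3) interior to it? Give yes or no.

Barycentric coordinates of G: (85/31, 6/31, -60/31).
The three coordinates are positive, positive, negative; a point is interior exactly when all three are positive.

no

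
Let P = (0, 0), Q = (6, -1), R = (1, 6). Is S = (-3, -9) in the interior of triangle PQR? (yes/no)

Barycentric coordinates of S: (103/37, -9/37, -57/37).
The three coordinates are positive, negative, negative; a point is interior exactly when all three are positive.

no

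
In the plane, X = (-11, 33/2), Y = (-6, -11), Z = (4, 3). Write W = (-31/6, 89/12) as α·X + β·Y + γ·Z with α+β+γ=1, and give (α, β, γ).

(1/2, 1/6, 1/3)

Signed area of the reference triangle: [XYZ] = ½·((-11)·(-11−3) + (-6)·(3−(33/2)) + 4·(33/2−(-11))) = ½·(154 + 81 + 110) = 345/2.
[WYZ] = ½·((-31/6)·(-11−3) + (-6)·(3−(89/12)) + 4·(89/12−(-11))) = ½·(217/3 + 53/2 + 221/3) = 345/4, so the X-coordinate is (345/4)/(345/2) = 1/2.
[XWZ] = ½·((-11)·(89/12−3) + (-31/6)·(3−(33/2)) + 4·(33/2−(89/12))) = ½·(-583/12 + 279/4 + 109/3) = 115/4, so the Y-coordinate is 1/6.
[XYW] = ½·((-11)·(-11−(89/12)) + (-6)·(89/12−(33/2)) + (-31/6)·(33/2−(-11))) = ½·(2431/12 + 109/2 − 1705/12) = 115/2, so the Z-coordinate is 1/3.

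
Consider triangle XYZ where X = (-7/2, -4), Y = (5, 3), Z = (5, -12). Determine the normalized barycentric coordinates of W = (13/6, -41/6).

Signed area of the reference triangle: [XYZ] = ½·((-7/2)·(3−(-12)) + 5·(-12−(-4)) + 5·(-4−3)) = ½·(-105/2 − 40 − 35) = -255/4.
[WYZ] = ½·((13/6)·(3−(-12)) + 5·(-12−(-41/6)) + 5·(-41/6−3)) = ½·(65/2 − 155/6 − 295/6) = -85/4, so the X-coordinate is (-85/4)/(-255/4) = 1/3.
[XWZ] = ½·((-7/2)·(-41/6−(-12)) + (13/6)·(-12−(-4)) + 5·(-4−(-41/6))) = ½·(-217/12 − 52/3 + 85/6) = -85/8, so the Y-coordinate is 1/6.
[XYW] = ½·((-7/2)·(3−(-41/6)) + 5·(-41/6−(-4)) + (13/6)·(-4−3)) = ½·(-413/12 − 85/6 − 91/6) = -255/8, so the Z-coordinate is 1/2.
Check: 1/3 + 1/6 + 1/2 = 1.

(1/3, 1/6, 1/2)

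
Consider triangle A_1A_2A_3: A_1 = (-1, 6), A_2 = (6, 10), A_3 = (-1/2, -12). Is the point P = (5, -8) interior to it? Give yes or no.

no

Barycentric coordinates of P: (-95/128, 101/128, 61/64).
The three coordinates are negative, positive, positive; a point is interior exactly when all three are positive.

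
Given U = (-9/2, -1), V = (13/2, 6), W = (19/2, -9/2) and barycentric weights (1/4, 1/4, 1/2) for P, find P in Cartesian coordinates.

(21/4, -1)

P = (1/4)·U + (1/4)·V + (1/2)·W.
x-coordinate: (1/4)·(-9/2) + (1/4)·(13/2) + (1/2)·(19/2) = 21/4.
y-coordinate: (1/4)·(-1) + (1/4)·6 + (1/2)·(-9/2) = -1.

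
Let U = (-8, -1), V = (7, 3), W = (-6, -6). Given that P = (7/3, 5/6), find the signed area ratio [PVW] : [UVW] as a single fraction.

1/6

[UVW] = ½·((-8)·(3−(-6)) + 7·(-6−(-1)) + (-6)·(-1−3)) = ½·(-72 − 35 + 24) = -83/2.
[PVW] = ½·((7/3)·(3−(-6)) + 7·(-6−(5/6)) + (-6)·(5/6−3)) = ½·(21 − 287/6 + 13) = -83/12, so the ratio is (-83/12)/(-83/2) = 1/6.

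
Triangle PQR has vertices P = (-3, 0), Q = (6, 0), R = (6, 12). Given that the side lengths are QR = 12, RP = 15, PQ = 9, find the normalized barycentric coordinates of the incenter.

(1/3, 5/12, 1/4)

The incenter has barycentric coordinates proportional to the opposite side lengths: (12 : 15 : 9).
Normalizing by 12+15+9 = 36 gives (1/3, 5/12, 1/4).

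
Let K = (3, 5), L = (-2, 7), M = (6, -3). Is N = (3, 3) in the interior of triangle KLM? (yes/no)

Barycentric coordinates of N: (9/17, 3/17, 5/17).
The three coordinates are positive, positive, positive; a point is interior exactly when all three are positive.

yes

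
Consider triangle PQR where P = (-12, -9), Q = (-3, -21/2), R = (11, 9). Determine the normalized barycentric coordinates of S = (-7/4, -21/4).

Signed area of the reference triangle: [PQR] = ½·((-12)·(-21/2−9) + (-3)·(9−(-9)) + 11·(-9−(-21/2))) = ½·(234 − 54 + 33/2) = 393/4.
[SQR] = ½·((-7/4)·(-21/2−9) + (-3)·(9−(-21/4)) + 11·(-21/4−(-21/2))) = ½·(273/8 − 171/4 + 231/4) = 393/16, so the P-coordinate is (393/16)/(393/4) = 1/4.
[PSR] = ½·((-12)·(-21/4−9) + (-7/4)·(9−(-9)) + 11·(-9−(-21/4))) = ½·(171 − 63/2 − 165/4) = 393/8, so the Q-coordinate is 1/2.
[PQS] = ½·((-12)·(-21/2−(-21/4)) + (-3)·(-21/4−(-9)) + (-7/4)·(-9−(-21/2))) = ½·(63 − 45/4 − 21/8) = 393/16, so the R-coordinate is 1/4.
Check: 1/4 + 1/2 + 1/4 = 1.

(1/4, 1/2, 1/4)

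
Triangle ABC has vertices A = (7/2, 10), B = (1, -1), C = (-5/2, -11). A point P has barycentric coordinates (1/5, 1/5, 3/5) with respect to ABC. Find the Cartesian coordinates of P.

P = (1/5)·A + (1/5)·B + (3/5)·C.
x-coordinate: (1/5)·(7/2) + (1/5)·1 + (3/5)·(-5/2) = -3/5.
y-coordinate: (1/5)·10 + (1/5)·(-1) + (3/5)·(-11) = -24/5.

(-3/5, -24/5)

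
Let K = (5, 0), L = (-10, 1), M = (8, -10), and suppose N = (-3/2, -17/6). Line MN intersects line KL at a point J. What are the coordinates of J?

(-25/4, 3/4)

Barycentric coordinates of N with respect to KLM: (1/6, 1/2, 1/3).
On side KL the M-coordinate is zero; dropping N's M-weight 1/3 and renormalizing the remaining 1/6 : 1/2 gives weights 1/4, 3/4 on K, L.
J = (1/4)·(5, 0) + (3/4)·(-10, 1) = (-25/4, 3/4).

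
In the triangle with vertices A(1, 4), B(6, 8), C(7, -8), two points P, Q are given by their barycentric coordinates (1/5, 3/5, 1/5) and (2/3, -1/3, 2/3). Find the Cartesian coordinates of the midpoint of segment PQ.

(64/15, -2/3)

Barycentric coordinates of the midpoint are the average: (13/30, 2/15, 13/30).
Converting: (13/30)·A + (2/15)·B + (13/30)·C = (64/15, -2/3).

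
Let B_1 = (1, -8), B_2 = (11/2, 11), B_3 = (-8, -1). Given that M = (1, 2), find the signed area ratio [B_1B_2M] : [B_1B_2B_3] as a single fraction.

[B_1B_2B_3] = ½·(1·(11−(-1)) + (11/2)·(-1−(-8)) + (-8)·(-8−11)) = ½·(12 + 77/2 + 152) = 405/4.
[B_1B_2M] = ½·(1·(11−2) + (11/2)·(2−(-8)) + 1·(-8−11)) = ½·(9 + 55 − 19) = 45/2, so the ratio is (45/2)/(405/4) = 2/9.

2/9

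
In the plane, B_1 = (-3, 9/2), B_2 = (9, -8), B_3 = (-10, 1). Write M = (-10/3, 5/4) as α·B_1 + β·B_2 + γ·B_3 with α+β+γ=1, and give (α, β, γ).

(1/2, 1/6, 1/3)

Signed area of the reference triangle: [B_1B_2B_3] = ½·((-3)·(-8−1) + 9·(1−(9/2)) + (-10)·(9/2−(-8))) = ½·(27 − 63/2 − 125) = -259/4.
[MB_2B_3] = ½·((-10/3)·(-8−1) + 9·(1−(5/4)) + (-10)·(5/4−(-8))) = ½·(30 − 9/4 − 185/2) = -259/8, so the B_1-coordinate is (-259/8)/(-259/4) = 1/2.
[B_1MB_3] = ½·((-3)·(5/4−1) + (-10/3)·(1−(9/2)) + (-10)·(9/2−(5/4))) = ½·(-3/4 + 35/3 − 65/2) = -259/24, so the B_2-coordinate is 1/6.
[B_1B_2M] = ½·((-3)·(-8−(5/4)) + 9·(5/4−(9/2)) + (-10/3)·(9/2−(-8))) = ½·(111/4 − 117/4 − 125/3) = -259/12, so the B_3-coordinate is 1/3.
Check: 1/2 + 1/6 + 1/3 = 1.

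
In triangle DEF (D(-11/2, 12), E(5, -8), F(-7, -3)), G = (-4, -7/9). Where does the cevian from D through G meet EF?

Barycentric coordinates of G with respect to DEF: (2/9, 2/9, 5/9).
On side EF the D-coordinate is zero; dropping G's D-weight 2/9 and renormalizing the remaining 2/9 : 5/9 gives weights 2/7, 5/7 on E, F.
H = (2/7)·(5, -8) + (5/7)·(-7, -3) = (-25/7, -31/7).

(-25/7, -31/7)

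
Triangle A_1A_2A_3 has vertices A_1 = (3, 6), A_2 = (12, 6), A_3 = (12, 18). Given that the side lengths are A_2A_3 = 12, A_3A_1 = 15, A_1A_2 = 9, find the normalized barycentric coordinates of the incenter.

(1/3, 5/12, 1/4)

The incenter has barycentric coordinates proportional to the opposite side lengths: (12 : 15 : 9).
Normalizing by 12+15+9 = 36 gives (1/3, 5/12, 1/4).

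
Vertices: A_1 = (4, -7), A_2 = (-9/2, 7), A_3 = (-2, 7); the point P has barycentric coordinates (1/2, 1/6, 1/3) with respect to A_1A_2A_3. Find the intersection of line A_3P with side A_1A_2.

Line A_3P meets A_1A_2 where the A_3-coordinate vanishes; zeroing P's A_3-weight and renormalizing leaves A_1, A_2-weights 1/2 : 1/6 → (3/4, 1/4).
So Q = (3/4)·A_1 + (1/4)·A_2 = (15/8, -7/2).

(15/8, -7/2)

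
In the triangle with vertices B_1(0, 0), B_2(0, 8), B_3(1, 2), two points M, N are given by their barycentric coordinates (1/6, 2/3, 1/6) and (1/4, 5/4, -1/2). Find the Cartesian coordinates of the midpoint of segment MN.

(-1/6, 22/3)

Barycentric coordinates of the midpoint are the average: (5/24, 23/24, -1/6).
Converting: (5/24)·B_1 + (23/24)·B_2 + (-1/6)·B_3 = (-1/6, 22/3).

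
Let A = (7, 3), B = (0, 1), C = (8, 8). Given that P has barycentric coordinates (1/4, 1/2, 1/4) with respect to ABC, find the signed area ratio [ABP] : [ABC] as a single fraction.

1/4

The signed ratio [ABP]/[ABC] equals the barycentric coordinate of P at vertex C, which is 1/4.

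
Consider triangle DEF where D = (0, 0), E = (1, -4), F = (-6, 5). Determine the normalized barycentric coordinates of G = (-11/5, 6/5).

(2/5, 1/5, 2/5)

Signed area of the reference triangle: [DEF] = ½·(0·(-4−5) + 1·(5−0) + (-6)·(0−(-4))) = ½·(0 + 5 − 24) = -19/2.
[GEF] = ½·((-11/5)·(-4−5) + 1·(5−(6/5)) + (-6)·(6/5−(-4))) = ½·(99/5 + 19/5 − 156/5) = -19/5, so the D-coordinate is (-19/5)/(-19/2) = 2/5.
[DGF] = ½·(0·(6/5−5) + (-11/5)·(5−0) + (-6)·(0−(6/5))) = ½·(0 − 11 + 36/5) = -19/10, so the E-coordinate is 1/5.
[DEG] = ½·(0·(-4−(6/5)) + 1·(6/5−0) + (-11/5)·(0−(-4))) = ½·(0 + 6/5 − 44/5) = -19/5, so the F-coordinate is 2/5.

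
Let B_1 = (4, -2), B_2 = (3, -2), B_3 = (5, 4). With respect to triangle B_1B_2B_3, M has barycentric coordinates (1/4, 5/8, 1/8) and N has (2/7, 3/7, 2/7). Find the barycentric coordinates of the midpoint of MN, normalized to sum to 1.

(15/56, 59/112, 23/112)

Since both coordinate triples sum to 1, the midpoint's barycentrics are the componentwise average.
(1/4+2/7)/2 = 15/56; similarly 59/112 and 23/112.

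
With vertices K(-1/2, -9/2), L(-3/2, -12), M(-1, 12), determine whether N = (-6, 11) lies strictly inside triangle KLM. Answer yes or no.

no

Barycentric coordinates of N: (-478/81, 332/81, 227/81).
The three coordinates are negative, positive, positive; a point is interior exactly when all three are positive.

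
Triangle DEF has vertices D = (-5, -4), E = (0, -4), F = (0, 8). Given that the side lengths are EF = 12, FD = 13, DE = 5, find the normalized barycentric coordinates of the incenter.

(2/5, 13/30, 1/6)

The incenter has barycentric coordinates proportional to the opposite side lengths: (12 : 13 : 5).
Normalizing by 12+13+5 = 30 gives (2/5, 13/30, 1/6).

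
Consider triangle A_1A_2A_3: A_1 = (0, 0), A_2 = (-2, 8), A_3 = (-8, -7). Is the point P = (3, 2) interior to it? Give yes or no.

no

Barycentric coordinates of P: (37/26, -5/78, -14/39).
The three coordinates are positive, negative, negative; a point is interior exactly when all three are positive.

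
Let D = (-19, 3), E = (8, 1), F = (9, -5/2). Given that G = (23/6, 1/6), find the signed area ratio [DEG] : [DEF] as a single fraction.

1/3

[DEF] = ½·((-19)·(1−(-5/2)) + 8·(-5/2−3) + 9·(3−1)) = ½·(-133/2 − 44 + 18) = -185/4.
[DEG] = ½·((-19)·(1−(1/6)) + 8·(1/6−3) + (23/6)·(3−1)) = ½·(-95/6 − 68/3 + 23/3) = -185/12, so the ratio is (-185/12)/(-185/4) = 1/3.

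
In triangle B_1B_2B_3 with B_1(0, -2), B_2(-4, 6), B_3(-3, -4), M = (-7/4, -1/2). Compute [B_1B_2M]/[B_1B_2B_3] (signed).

[B_1B_2B_3] = ½·(0·(6−(-4)) + (-4)·(-4−(-2)) + (-3)·(-2−6)) = ½·(0 + 8 + 24) = 16.
[B_1B_2M] = ½·(0·(6−(-1/2)) + (-4)·(-1/2−(-2)) + (-7/4)·(-2−6)) = ½·(0 − 6 + 14) = 4, so the ratio is 4/16 = 1/4.

1/4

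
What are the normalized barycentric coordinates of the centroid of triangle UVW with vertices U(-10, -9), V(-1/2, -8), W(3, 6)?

The centroid is the average of the vertices, so each weight is 1/3.

(1/3, 1/3, 1/3)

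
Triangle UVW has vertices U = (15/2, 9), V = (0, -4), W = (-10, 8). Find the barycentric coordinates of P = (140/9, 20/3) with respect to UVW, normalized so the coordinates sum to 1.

(4/3, 2/9, -5/9)

Signed area of the reference triangle: [UVW] = ½·((15/2)·(-4−8) + 0·(8−9) + (-10)·(9−(-4))) = ½·(-90 + 0 − 130) = -110.
[PVW] = ½·((140/9)·(-4−8) + 0·(8−(20/3)) + (-10)·(20/3−(-4))) = ½·(-560/3 + 0 − 320/3) = -440/3, so the U-coordinate is (-440/3)/(-110) = 4/3.
[UPW] = ½·((15/2)·(20/3−8) + (140/9)·(8−9) + (-10)·(9−(20/3))) = ½·(-10 − 140/9 − 70/3) = -220/9, so the V-coordinate is 2/9.
[UVP] = ½·((15/2)·(-4−(20/3)) + 0·(20/3−9) + (140/9)·(9−(-4))) = ½·(-80 + 0 + 1820/9) = 550/9, so the W-coordinate is -5/9.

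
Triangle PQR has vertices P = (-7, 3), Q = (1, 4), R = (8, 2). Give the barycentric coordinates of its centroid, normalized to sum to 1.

The centroid is the average of the vertices, so each weight is 1/3.

(1/3, 1/3, 1/3)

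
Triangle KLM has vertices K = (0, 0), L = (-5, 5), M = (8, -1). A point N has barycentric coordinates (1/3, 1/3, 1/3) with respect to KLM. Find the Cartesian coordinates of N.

(1, 4/3)

N = (1/3)·K + (1/3)·L + (1/3)·M.
x-coordinate: (1/3)·0 + (1/3)·(-5) + (1/3)·8 = 1.
y-coordinate: (1/3)·0 + (1/3)·5 + (1/3)·(-1) = 4/3.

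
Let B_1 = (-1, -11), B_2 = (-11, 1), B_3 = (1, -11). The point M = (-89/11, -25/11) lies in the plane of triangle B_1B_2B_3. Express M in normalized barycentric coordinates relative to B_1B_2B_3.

Signed area of the reference triangle: [B_1B_2B_3] = ½·((-1)·(1−(-11)) + (-11)·(-11−(-11)) + 1·(-11−1)) = ½·(-12 + 0 − 12) = -12.
[MB_2B_3] = ½·((-89/11)·(1−(-11)) + (-11)·(-11−(-25/11)) + 1·(-25/11−1)) = ½·(-1068/11 + 96 − 36/11) = -24/11, so the B_1-coordinate is (-24/11)/(-12) = 2/11.
[B_1MB_3] = ½·((-1)·(-25/11−(-11)) + (-89/11)·(-11−(-11)) + 1·(-11−(-25/11))) = ½·(-96/11 + 0 − 96/11) = -96/11, so the B_2-coordinate is 8/11.
[B_1B_2M] = ½·((-1)·(1−(-25/11)) + (-11)·(-25/11−(-11)) + (-89/11)·(-11−1)) = ½·(-36/11 − 96 + 1068/11) = -12/11, so the B_3-coordinate is 1/11.

(2/11, 8/11, 1/11)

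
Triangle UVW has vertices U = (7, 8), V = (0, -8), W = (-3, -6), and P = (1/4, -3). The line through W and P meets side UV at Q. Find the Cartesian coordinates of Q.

(7/2, 0)

Barycentric coordinates of P with respect to UVW: (1/4, 1/4, 1/2).
On side UV the W-coordinate is zero; dropping P's W-weight 1/2 and renormalizing the remaining 1/4 : 1/4 gives weights 1/2, 1/2 on U, V.
Q = (1/2)·(7, 8) + (1/2)·(0, -8) = (7/2, 0).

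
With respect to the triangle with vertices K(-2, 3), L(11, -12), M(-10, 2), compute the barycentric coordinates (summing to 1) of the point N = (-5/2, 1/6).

(1/2, 1/6, 1/3)

Signed area of the reference triangle: [KLM] = ½·((-2)·(-12−2) + 11·(2−3) + (-10)·(3−(-12))) = ½·(28 − 11 − 150) = -133/2.
[NLM] = ½·((-5/2)·(-12−2) + 11·(2−(1/6)) + (-10)·(1/6−(-12))) = ½·(35 + 121/6 − 365/3) = -133/4, so the K-coordinate is (-133/4)/(-133/2) = 1/2.
[KNM] = ½·((-2)·(1/6−2) + (-5/2)·(2−3) + (-10)·(3−(1/6))) = ½·(11/3 + 5/2 − 85/3) = -133/12, so the L-coordinate is 1/6.
[KLN] = ½·((-2)·(-12−(1/6)) + 11·(1/6−3) + (-5/2)·(3−(-12))) = ½·(73/3 − 187/6 − 75/2) = -133/6, so the M-coordinate is 1/3.
Check: 1/2 + 1/6 + 1/3 = 1.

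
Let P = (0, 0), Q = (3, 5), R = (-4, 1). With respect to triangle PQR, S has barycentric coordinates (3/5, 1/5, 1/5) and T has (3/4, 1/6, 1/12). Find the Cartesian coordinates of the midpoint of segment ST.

Barycentric coordinates of the midpoint are the average: (27/40, 11/60, 17/120).
Converting: (27/40)·P + (11/60)·Q + (17/120)·R = (-1/60, 127/120).

(-1/60, 127/120)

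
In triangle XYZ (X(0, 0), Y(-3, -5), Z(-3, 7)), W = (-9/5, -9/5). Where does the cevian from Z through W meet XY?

(-5/3, -25/9)

Barycentric coordinates of W with respect to XYZ: (2/5, 1/2, 1/10).
On side XY the Z-coordinate is zero; dropping W's Z-weight 1/10 and renormalizing the remaining 2/5 : 1/2 gives weights 4/9, 5/9 on X, Y.
V = (4/9)·(0, 0) + (5/9)·(-3, -5) = (-5/3, -25/9).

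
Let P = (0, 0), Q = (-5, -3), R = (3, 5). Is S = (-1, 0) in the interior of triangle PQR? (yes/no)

yes

Barycentric coordinates of S: (1/2, 5/16, 3/16).
The three coordinates are positive, positive, positive; a point is interior exactly when all three are positive.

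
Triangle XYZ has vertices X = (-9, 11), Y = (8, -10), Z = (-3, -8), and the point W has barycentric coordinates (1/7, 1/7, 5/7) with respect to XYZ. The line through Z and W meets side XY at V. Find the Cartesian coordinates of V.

(-1/2, 1/2)

Line ZW meets XY where the Z-coordinate vanishes; zeroing W's Z-weight and renormalizing leaves X, Y-weights 1/7 : 1/7 → (1/2, 1/2).
So V = (1/2)·X + (1/2)·Y = (-1/2, 1/2).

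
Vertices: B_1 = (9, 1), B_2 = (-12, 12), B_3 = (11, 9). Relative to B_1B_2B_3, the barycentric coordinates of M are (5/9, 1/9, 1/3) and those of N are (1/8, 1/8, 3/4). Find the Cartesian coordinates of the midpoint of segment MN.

(365/48, 955/144)

Barycentric coordinates of the midpoint are the average: (49/144, 17/144, 13/24).
Converting: (49/144)·B_1 + (17/144)·B_2 + (13/24)·B_3 = (365/48, 955/144).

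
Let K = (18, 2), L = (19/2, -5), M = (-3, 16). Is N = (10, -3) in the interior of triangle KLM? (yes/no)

Barycentric coordinates of N: (71/532, 31/38, 27/532).
The three coordinates are positive, positive, positive; a point is interior exactly when all three are positive.

yes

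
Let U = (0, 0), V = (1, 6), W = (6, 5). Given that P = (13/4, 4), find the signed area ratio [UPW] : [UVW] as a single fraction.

[UVW] = ½·(0·(6−5) + 1·(5−0) + 6·(0−6)) = ½·(0 + 5 − 36) = -31/2.
[UPW] = ½·(0·(4−5) + (13/4)·(5−0) + 6·(0−4)) = ½·(0 + 65/4 − 24) = -31/8, so the ratio is (-31/8)/(-31/2) = 1/4.

1/4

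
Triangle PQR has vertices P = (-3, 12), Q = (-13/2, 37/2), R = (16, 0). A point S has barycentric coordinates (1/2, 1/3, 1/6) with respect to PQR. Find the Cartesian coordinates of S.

(-1, 73/6)

S = (1/2)·P + (1/3)·Q + (1/6)·R.
x-coordinate: (1/2)·(-3) + (1/3)·(-13/2) + (1/6)·16 = -1.
y-coordinate: (1/2)·12 + (1/3)·(37/2) + (1/6)·0 = 73/6.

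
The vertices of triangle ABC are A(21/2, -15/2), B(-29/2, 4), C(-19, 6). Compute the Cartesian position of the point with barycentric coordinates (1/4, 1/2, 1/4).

P = (1/4)·A + (1/2)·B + (1/4)·C.
x-coordinate: (1/4)·(21/2) + (1/2)·(-29/2) + (1/4)·(-19) = -75/8.
y-coordinate: (1/4)·(-15/2) + (1/2)·4 + (1/4)·6 = 13/8.

(-75/8, 13/8)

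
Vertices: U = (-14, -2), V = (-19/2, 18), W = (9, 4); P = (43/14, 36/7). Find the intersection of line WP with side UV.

Barycentric coordinates of P with respect to UVW: (1/7, 1/7, 5/7).
On side UV the W-coordinate is zero; dropping P's W-weight 5/7 and renormalizing the remaining 1/7 : 1/7 gives weights 1/2, 1/2 on U, V.
Q = (1/2)·(-14, -2) + (1/2)·(-19/2, 18) = (-47/4, 8).

(-47/4, 8)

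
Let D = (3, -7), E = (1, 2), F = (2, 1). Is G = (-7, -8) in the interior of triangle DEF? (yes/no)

Barycentric coordinates of G: (18/7, 81/7, -92/7).
The three coordinates are positive, positive, negative; a point is interior exactly when all three are positive.

no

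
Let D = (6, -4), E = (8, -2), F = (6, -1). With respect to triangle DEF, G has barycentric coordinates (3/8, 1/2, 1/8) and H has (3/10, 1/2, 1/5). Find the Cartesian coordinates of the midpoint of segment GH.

Barycentric coordinates of the midpoint are the average: (27/80, 1/2, 13/80).
Converting: (27/80)·D + (1/2)·E + (13/80)·F = (7, -201/80).

(7, -201/80)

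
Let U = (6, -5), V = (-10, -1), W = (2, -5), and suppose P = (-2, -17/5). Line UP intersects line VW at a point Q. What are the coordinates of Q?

(-4, -3)

Barycentric coordinates of P with respect to UVW: (1/5, 2/5, 2/5).
On side VW the U-coordinate is zero; dropping P's U-weight 1/5 and renormalizing the remaining 2/5 : 2/5 gives weights 1/2, 1/2 on V, W.
Q = (1/2)·(-10, -1) + (1/2)·(2, -5) = (-4, -3).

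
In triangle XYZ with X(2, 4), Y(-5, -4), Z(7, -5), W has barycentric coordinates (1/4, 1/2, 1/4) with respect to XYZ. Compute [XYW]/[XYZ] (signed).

1/4

The signed ratio [XYW]/[XYZ] equals the barycentric coordinate of W at vertex Z, which is 1/4.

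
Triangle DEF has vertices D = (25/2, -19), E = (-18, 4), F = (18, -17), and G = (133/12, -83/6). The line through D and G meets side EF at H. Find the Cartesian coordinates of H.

Barycentric coordinates of G with respect to DEF: (1/6, 1/6, 2/3).
On side EF the D-coordinate is zero; dropping G's D-weight 1/6 and renormalizing the remaining 1/6 : 2/3 gives weights 1/5, 4/5 on E, F.
H = (1/5)·(-18, 4) + (4/5)·(18, -17) = (54/5, -64/5).

(54/5, -64/5)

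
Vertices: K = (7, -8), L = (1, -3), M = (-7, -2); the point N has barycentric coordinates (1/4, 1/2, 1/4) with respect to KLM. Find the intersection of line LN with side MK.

Line LN meets MK where the L-coordinate vanishes; zeroing N's L-weight and renormalizing leaves M, K-weights 1/4 : 1/4 → (1/2, 1/2).
So J = (1/2)·M + (1/2)·K = (0, -5).

(0, -5)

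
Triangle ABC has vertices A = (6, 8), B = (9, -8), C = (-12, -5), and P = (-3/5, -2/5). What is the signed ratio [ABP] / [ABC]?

2/5

[ABC] = ½·(6·(-8−(-5)) + 9·(-5−8) + (-12)·(8−(-8))) = ½·(-18 − 117 − 192) = -327/2.
[ABP] = ½·(6·(-8−(-2/5)) + 9·(-2/5−8) + (-3/5)·(8−(-8))) = ½·(-228/5 − 378/5 − 48/5) = -327/5, so the ratio is (-327/5)/(-327/2) = 2/5.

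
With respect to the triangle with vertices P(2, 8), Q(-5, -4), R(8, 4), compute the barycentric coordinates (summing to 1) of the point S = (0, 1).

Signed area of the reference triangle: [PQR] = ½·(2·(-4−4) + (-5)·(4−8) + 8·(8−(-4))) = ½·(-16 + 20 + 96) = 50.
[SQR] = ½·(0·(-4−4) + (-5)·(4−1) + 8·(1−(-4))) = ½·(0 − 15 + 40) = 25/2, so the P-coordinate is (25/2)/50 = 1/4.
[PSR] = ½·(2·(1−4) + 0·(4−8) + 8·(8−1)) = ½·(-6 + 0 + 56) = 25, so the Q-coordinate is 1/2.
[PQS] = ½·(2·(-4−1) + (-5)·(1−8) + 0·(8−(-4))) = ½·(-10 + 35 + 0) = 25/2, so the R-coordinate is 1/4.
Check: 1/4 + 1/2 + 1/4 = 1.

(1/4, 1/2, 1/4)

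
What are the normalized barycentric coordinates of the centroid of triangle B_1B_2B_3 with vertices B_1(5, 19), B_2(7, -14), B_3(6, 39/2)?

(1/3, 1/3, 1/3)

The centroid is the average of the vertices, so each weight is 1/3.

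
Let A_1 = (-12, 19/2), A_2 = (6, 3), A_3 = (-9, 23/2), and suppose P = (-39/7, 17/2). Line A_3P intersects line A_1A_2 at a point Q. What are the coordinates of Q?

(-3, 25/4)

Barycentric coordinates of P with respect to A_1A_2A_3: (2/7, 2/7, 3/7).
On side A_1A_2 the A_3-coordinate is zero; dropping P's A_3-weight 3/7 and renormalizing the remaining 2/7 : 2/7 gives weights 1/2, 1/2 on A_1, A_2.
Q = (1/2)·(-12, 19/2) + (1/2)·(6, 3) = (-3, 25/4).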